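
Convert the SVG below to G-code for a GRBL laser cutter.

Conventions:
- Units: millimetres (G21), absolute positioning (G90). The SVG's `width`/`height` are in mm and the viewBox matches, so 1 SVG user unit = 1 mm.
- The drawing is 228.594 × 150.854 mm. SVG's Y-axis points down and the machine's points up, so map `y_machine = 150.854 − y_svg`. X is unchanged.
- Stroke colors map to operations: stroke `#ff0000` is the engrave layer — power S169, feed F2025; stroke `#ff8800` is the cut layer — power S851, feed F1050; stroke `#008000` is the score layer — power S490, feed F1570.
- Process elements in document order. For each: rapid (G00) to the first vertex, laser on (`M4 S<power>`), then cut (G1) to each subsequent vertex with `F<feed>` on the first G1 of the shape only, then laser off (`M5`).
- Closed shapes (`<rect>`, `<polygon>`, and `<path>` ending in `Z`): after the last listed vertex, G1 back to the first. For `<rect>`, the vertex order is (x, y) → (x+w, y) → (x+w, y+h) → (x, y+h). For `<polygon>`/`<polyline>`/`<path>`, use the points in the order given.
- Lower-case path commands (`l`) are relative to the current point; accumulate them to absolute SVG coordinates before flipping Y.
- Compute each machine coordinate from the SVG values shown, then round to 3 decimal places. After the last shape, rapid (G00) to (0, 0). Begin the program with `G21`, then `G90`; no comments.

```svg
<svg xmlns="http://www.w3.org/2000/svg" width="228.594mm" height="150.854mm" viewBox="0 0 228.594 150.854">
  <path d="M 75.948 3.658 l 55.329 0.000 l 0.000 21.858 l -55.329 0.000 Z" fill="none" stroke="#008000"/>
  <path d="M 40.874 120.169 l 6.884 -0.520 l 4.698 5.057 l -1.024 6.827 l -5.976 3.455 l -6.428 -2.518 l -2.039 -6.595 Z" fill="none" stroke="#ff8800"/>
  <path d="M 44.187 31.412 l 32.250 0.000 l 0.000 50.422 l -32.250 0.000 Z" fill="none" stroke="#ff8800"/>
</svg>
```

viewBox `0 0 228.594 150.854` with mm width/height → 1 unit = 1 mm. Flip: y_m = 150.854 − y_svg.

**Shape 1** — `<path>` rectangle, stroke `#008000` → score (S490, F1570). Machine vertices: (75.948,147.196) → (131.277,147.196) → (131.277,125.338) → (75.948,125.338) → (75.948,147.196). Closed: final G1 returns to the first vertex.

**Shape 2** — `<path>` regular polygon, stroke `#ff8800` → cut (S851, F1050). Machine vertices: (40.874,30.685) → (47.758,31.205) → (52.456,26.148) → (51.432,19.321) → (45.456,15.866) → (39.028,18.384) → (36.989,24.979) → (40.874,30.685). Closed: final G1 returns to the first vertex.

**Shape 3** — `<path>` rectangle, stroke `#ff8800` → cut (S851, F1050). Machine vertices: (44.187,119.442) → (76.437,119.442) → (76.437,69.020) → (44.187,69.020) → (44.187,119.442). Closed: final G1 returns to the first vertex.

G21
G90
G00 X75.948 Y147.196
M4 S490
G1 X131.277 Y147.196 F1570
G1 X131.277 Y125.338
G1 X75.948 Y125.338
G1 X75.948 Y147.196
M5
G00 X40.874 Y30.685
M4 S851
G1 X47.758 Y31.205 F1050
G1 X52.456 Y26.148
G1 X51.432 Y19.321
G1 X45.456 Y15.866
G1 X39.028 Y18.384
G1 X36.989 Y24.979
G1 X40.874 Y30.685
M5
G00 X44.187 Y119.442
M4 S851
G1 X76.437 Y119.442 F1050
G1 X76.437 Y69.020
G1 X44.187 Y69.020
G1 X44.187 Y119.442
M5
G00 X0.000 Y0.000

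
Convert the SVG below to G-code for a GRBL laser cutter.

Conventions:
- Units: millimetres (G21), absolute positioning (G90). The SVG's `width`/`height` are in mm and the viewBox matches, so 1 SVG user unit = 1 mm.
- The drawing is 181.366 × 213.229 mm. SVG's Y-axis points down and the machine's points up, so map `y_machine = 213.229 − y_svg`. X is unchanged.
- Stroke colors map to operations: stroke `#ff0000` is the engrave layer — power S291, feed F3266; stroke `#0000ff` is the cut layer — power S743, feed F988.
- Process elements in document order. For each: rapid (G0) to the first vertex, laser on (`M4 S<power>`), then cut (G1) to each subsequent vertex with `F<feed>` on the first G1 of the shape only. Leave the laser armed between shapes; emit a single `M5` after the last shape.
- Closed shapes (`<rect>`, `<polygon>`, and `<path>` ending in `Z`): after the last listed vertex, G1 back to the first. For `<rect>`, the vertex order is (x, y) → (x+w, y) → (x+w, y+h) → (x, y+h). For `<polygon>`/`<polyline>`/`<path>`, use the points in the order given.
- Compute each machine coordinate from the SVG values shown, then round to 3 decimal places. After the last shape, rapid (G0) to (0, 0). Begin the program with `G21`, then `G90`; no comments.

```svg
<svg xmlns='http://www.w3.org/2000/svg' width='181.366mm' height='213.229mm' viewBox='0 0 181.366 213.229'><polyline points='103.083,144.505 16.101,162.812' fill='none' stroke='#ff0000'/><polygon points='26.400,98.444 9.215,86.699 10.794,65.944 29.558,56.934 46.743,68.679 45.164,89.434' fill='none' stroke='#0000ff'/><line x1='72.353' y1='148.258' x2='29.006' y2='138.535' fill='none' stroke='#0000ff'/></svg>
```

G21
G90
G0 X103.083 Y68.724
M4 S291
G1 X16.101 Y50.417 F3266
G0 X26.400 Y114.785
M4 S743
G1 X9.215 Y126.530 F988
G1 X10.794 Y147.285
G1 X29.558 Y156.295
G1 X46.743 Y144.550
G1 X45.164 Y123.795
G1 X26.400 Y114.785
G0 X72.353 Y64.971
M4 S743
G1 X29.006 Y74.694 F988
M5
G0 X0.000 Y0.000

viewBox `0 0 181.366 213.229` with mm width/height → 1 unit = 1 mm. Flip: y_m = 213.229 − y_svg.

**Shape 1** — `<polyline>` line segment, stroke `#ff0000` → engrave (S291, F3266). Machine vertices: (103.083,68.724) → (16.101,50.417). Open path.

**Shape 2** — `<polygon>` regular polygon, stroke `#0000ff` → cut (S743, F988). Machine vertices: (26.400,114.785) → (9.215,126.530) → (10.794,147.285) → (29.558,156.295) → (46.743,144.550) → (45.164,123.795) → (26.400,114.785). Closed: final G1 returns to the first vertex.

**Shape 3** — `<line>` line segment, stroke `#0000ff` → cut (S743, F988). Machine vertices: (72.353,64.971) → (29.006,74.694). Open path.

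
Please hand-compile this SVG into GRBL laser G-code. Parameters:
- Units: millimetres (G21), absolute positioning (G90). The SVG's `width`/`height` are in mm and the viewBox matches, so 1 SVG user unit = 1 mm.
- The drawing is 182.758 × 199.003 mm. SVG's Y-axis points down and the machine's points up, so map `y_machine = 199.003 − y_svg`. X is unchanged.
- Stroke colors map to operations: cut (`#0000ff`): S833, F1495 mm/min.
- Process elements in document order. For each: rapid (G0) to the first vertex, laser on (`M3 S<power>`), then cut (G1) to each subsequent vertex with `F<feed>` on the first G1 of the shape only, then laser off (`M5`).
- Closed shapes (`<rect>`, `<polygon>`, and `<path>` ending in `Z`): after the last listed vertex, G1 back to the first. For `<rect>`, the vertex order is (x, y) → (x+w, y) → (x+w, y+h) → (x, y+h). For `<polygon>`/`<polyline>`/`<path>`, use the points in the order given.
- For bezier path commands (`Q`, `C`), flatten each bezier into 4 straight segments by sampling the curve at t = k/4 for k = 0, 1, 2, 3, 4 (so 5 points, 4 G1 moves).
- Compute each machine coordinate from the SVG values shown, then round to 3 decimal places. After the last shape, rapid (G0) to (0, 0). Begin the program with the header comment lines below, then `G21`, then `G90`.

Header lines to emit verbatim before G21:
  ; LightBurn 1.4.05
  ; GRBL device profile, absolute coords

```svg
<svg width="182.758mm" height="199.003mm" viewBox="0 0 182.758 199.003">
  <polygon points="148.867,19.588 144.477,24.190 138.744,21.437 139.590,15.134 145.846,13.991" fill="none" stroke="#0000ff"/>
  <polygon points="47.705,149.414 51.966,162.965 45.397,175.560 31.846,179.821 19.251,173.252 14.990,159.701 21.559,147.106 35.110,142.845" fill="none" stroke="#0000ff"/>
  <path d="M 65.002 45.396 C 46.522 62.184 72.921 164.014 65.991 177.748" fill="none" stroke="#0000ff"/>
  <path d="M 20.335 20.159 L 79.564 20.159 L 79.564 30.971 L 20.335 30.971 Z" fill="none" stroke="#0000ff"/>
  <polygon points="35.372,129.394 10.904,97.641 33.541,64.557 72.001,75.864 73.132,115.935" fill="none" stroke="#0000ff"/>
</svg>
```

; LightBurn 1.4.05
; GRBL device profile, absolute coords
G21
G90
G0 X148.867 Y179.415
M3 S833
G1 X144.477 Y174.813 F1495
G1 X138.744 Y177.566
G1 X139.590 Y183.869
G1 X145.846 Y185.012
G1 X148.867 Y179.415
M5
G0 X47.705 Y49.589
M3 S833
G1 X51.966 Y36.038 F1495
G1 X45.397 Y23.443
G1 X31.846 Y19.182
G1 X19.251 Y25.751
G1 X14.990 Y39.302
G1 X21.559 Y51.897
G1 X35.110 Y56.158
G1 X47.705 Y49.589
M5
G0 X65.002 Y153.607
M3 S833
G1 X58.335 Y127.776 F1495
G1 X61.165 Y86.286
G1 X66.161 Y45.368
G1 X65.991 Y21.255
M5
G0 X20.335 Y178.844
M3 S833
G1 X79.564 Y178.844 F1495
G1 X79.564 Y168.032
G1 X20.335 Y168.032
G1 X20.335 Y178.844
M5
G0 X35.372 Y69.609
M3 S833
G1 X10.904 Y101.362 F1495
G1 X33.541 Y134.446
G1 X72.001 Y123.139
G1 X73.132 Y83.068
G1 X35.372 Y69.609
M5
G0 X0.000 Y0.000

viewBox `0 0 182.758 199.003` with mm width/height → 1 unit = 1 mm. Flip: y_m = 199.003 − y_svg.

**Shape 1** — `<polygon>` regular polygon, stroke `#0000ff` → cut (S833, F1495). Machine vertices: (148.867,179.415) → (144.477,174.813) → (138.744,177.566) → (139.590,183.869) → (145.846,185.012) → (148.867,179.415). Closed: final G1 returns to the first vertex.

**Shape 2** — `<polygon>` regular polygon, stroke `#0000ff` → cut (S833, F1495). Machine vertices: (47.705,49.589) → (51.966,36.038) → (45.397,23.443) → (31.846,19.182) → (19.251,25.751) → (14.990,39.302) → (21.559,51.897) → (35.110,56.158) → (47.705,49.589). Closed: final G1 returns to the first vertex.

**Shape 3** — `<path>` cubic bezier, stroke `#0000ff` → cut (S833, F1495). Control points (SVG): P0=(65.002,45.396), P1=(46.522,62.184), P2=(72.921,164.014), P3=(65.991,177.748); sampled at t=k/4. Machine vertices: (65.002,153.607) → (58.335,127.776) → (61.165,86.286) → (66.161,45.368) → (65.991,21.255). Open path.

**Shape 4** — `<path>` rectangle, stroke `#0000ff` → cut (S833, F1495). Machine vertices: (20.335,178.844) → (79.564,178.844) → (79.564,168.032) → (20.335,168.032) → (20.335,178.844). Closed: final G1 returns to the first vertex.

**Shape 5** — `<polygon>` regular polygon, stroke `#0000ff` → cut (S833, F1495). Machine vertices: (35.372,69.609) → (10.904,101.362) → (33.541,134.446) → (72.001,123.139) → (73.132,83.068) → (35.372,69.609). Closed: final G1 returns to the first vertex.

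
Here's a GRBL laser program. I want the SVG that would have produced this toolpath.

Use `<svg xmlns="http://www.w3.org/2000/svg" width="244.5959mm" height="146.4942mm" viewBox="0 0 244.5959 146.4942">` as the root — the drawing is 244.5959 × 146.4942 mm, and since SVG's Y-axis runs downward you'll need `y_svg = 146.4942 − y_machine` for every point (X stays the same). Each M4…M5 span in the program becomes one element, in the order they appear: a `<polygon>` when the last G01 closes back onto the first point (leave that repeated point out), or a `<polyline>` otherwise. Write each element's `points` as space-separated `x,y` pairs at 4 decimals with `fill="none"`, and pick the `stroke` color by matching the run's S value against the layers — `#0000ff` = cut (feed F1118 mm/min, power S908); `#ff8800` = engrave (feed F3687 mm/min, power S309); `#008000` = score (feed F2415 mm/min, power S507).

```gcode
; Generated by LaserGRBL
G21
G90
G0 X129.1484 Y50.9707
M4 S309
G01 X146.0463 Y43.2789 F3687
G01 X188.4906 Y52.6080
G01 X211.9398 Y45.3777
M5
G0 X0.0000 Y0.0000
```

Machine Y-up, SVG Y-down with viewBox height 146.4942, so y_svg = 146.4942 − y_machine; X carries over. Every run uses S309, so all elements get stroke `#ff8800` (engrave).

Run 1: The run is open, so emit a `<polyline>` with points (Y-flipped): 129.1484,95.5235 146.0463,103.2153 188.4906,93.8862 211.9398,101.1165.

<svg xmlns="http://www.w3.org/2000/svg" width="244.5959mm" height="146.4942mm" viewBox="0 0 244.5959 146.4942">
  <polyline points="129.1484,95.5235 146.0463,103.2153 188.4906,93.8862 211.9398,101.1165" fill="none" stroke="#ff8800"/>
</svg>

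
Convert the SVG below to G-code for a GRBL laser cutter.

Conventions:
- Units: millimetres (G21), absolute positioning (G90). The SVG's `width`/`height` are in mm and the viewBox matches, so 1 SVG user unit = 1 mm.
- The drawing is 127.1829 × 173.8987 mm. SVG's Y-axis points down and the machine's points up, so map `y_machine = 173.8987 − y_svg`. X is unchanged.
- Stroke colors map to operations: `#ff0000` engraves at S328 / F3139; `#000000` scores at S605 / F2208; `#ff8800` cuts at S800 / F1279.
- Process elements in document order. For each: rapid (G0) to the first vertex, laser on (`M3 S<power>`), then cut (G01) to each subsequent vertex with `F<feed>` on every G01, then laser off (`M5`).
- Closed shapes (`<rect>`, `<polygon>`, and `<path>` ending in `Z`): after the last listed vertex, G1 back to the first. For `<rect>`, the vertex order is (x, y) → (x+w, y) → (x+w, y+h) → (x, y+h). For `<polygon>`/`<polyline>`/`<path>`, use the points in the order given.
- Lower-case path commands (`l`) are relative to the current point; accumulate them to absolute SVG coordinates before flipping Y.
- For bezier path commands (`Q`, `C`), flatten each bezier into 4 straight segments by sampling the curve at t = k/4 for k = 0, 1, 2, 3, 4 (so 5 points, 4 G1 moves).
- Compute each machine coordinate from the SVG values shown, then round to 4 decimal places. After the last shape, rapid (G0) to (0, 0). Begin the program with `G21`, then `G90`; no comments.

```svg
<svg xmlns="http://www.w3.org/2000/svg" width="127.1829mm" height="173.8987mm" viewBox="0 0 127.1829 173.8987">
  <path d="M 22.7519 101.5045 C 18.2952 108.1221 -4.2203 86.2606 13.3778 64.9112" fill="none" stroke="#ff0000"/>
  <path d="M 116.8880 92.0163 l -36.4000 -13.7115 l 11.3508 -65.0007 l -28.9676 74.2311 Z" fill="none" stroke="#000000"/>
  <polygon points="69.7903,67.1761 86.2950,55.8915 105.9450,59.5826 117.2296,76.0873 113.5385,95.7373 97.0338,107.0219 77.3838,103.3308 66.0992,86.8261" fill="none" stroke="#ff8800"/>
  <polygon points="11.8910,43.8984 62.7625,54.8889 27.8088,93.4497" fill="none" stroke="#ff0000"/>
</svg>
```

1 u = 1 mm; y_m = 173.8987 − y.

[1] `<path>` cubic bezier, #ff0000→engrave S328 F3139: (22.7519,72.3942) → (16.9323,72.3178) → (9.7943,80.2032) → (6.7916,93.3324) → (13.3778,108.9875)

[2] `<path>` closed polygon, #000000→score S605 F2208: (116.8880,81.8824) → (80.4880,95.5939) → (91.8388,160.5946) → (62.8712,86.3635) → (116.8880,81.8824) (closed)

[3] `<polygon>` regular polygon, #ff8800→cut S800 F1279: (69.7903,106.7226) → (86.2950,118.0072) → (105.9450,114.3161) → (117.2296,97.8114) → (113.5385,78.1614) → (97.0338,66.8768) → (77.3838,70.5679) → (66.0992,87.0726) → (69.7903,106.7226) (closed)

[4] `<polygon>` regular polygon, #ff0000→engrave S328 F3139: (11.8910,130.0003) → (62.7625,119.0098) → (27.8088,80.4490) → (11.8910,130.0003) (closed)

G21
G90
G0 X22.7519 Y72.3942
M3 S328
G01 X16.9323 Y72.3178 F3139
G01 X9.7943 Y80.2032 F3139
G01 X6.7916 Y93.3324 F3139
G01 X13.3778 Y108.9875 F3139
M5
G0 X116.8880 Y81.8824
M3 S605
G01 X80.4880 Y95.5939 F2208
G01 X91.8388 Y160.5946 F2208
G01 X62.8712 Y86.3635 F2208
G01 X116.8880 Y81.8824 F2208
M5
G0 X69.7903 Y106.7226
M3 S800
G01 X86.2950 Y118.0072 F1279
G01 X105.9450 Y114.3161 F1279
G01 X117.2296 Y97.8114 F1279
G01 X113.5385 Y78.1614 F1279
G01 X97.0338 Y66.8768 F1279
G01 X77.3838 Y70.5679 F1279
G01 X66.0992 Y87.0726 F1279
G01 X69.7903 Y106.7226 F1279
M5
G0 X11.8910 Y130.0003
M3 S328
G01 X62.7625 Y119.0098 F3139
G01 X27.8088 Y80.4490 F3139
G01 X11.8910 Y130.0003 F3139
M5
G0 X0.0000 Y0.0000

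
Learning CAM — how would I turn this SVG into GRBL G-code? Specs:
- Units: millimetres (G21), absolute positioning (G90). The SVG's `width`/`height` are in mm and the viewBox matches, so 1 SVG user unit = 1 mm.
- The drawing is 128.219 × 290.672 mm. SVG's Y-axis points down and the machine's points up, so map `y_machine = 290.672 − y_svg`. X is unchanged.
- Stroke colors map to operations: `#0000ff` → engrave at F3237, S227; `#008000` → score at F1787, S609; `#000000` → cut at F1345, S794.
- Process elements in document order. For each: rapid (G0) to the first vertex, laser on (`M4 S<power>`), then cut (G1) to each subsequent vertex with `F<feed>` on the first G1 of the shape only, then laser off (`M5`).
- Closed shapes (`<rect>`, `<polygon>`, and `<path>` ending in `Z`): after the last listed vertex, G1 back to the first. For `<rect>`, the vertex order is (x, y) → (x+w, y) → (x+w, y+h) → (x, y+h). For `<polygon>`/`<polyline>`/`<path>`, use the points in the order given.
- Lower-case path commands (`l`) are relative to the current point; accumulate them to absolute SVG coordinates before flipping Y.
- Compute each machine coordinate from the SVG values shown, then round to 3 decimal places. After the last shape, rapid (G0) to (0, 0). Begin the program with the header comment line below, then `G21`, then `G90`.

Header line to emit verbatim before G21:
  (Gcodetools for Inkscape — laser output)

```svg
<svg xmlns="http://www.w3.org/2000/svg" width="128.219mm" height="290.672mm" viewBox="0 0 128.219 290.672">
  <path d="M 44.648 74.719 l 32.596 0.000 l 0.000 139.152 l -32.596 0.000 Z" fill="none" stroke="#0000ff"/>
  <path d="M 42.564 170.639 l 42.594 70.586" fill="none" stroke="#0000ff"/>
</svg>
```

(Gcodetools for Inkscape — laser output)
G21
G90
G0 X44.648 Y215.953
M4 S227
G1 X77.244 Y215.953 F3237
G1 X77.244 Y76.801
G1 X44.648 Y76.801
G1 X44.648 Y215.953
M5
G0 X42.564 Y120.033
M4 S227
G1 X85.158 Y49.447 F3237
M5
G0 X0.000 Y0.000

viewBox `0 0 128.219 290.672` with mm width/height → 1 unit = 1 mm. Flip: y_m = 290.672 − y_svg.

**Shape 1** — `<path>` rectangle, stroke `#0000ff` → engrave (S227, F3237). Machine vertices: (44.648,215.953) → (77.244,215.953) → (77.244,76.801) → (44.648,76.801) → (44.648,215.953). Closed: final G1 returns to the first vertex.

**Shape 2** — `<path>` line segment, stroke `#0000ff` → engrave (S227, F3237). Machine vertices: (42.564,120.033) → (85.158,49.447). Open path.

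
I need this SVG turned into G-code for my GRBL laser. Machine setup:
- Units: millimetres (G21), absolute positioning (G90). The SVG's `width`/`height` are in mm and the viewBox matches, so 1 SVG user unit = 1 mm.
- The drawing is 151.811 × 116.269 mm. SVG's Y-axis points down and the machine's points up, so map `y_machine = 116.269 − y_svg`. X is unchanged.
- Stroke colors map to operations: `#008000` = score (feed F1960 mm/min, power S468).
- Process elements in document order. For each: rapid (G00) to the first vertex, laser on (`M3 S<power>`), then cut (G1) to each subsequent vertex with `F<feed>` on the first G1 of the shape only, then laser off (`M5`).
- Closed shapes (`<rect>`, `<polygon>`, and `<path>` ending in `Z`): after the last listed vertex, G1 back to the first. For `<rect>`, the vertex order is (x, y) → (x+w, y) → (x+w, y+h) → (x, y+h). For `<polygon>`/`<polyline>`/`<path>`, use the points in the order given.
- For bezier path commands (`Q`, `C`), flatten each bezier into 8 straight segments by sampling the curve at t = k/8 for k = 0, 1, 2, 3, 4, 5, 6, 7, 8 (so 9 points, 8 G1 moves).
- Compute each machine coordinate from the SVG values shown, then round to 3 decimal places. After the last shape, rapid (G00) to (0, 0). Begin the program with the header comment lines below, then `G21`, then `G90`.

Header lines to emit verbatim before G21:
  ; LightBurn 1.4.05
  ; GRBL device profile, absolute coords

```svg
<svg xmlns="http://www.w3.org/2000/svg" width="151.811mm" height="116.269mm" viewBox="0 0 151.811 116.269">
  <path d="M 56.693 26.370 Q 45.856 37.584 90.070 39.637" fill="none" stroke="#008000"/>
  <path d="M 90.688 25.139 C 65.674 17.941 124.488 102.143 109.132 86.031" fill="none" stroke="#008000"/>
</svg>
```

viewBox `0 0 151.811 116.269` with mm width/height → 1 unit = 1 mm. Flip: y_m = 116.269 − y_svg.

**Shape 1** — `<path>` quadratic bezier, stroke `#008000` → score (S468, F1960). Control points (SVG): P0=(56.693,26.370), P1=(45.856,37.584), P2=(90.070,39.637); sampled at t=k/8. Machine vertices: (56.693,89.899) → (54.844,87.239) → (54.715,84.865) → (56.307,82.777) → (59.619,80.975) → (64.651,79.460) → (71.404,78.231) → (79.877,77.288) → (90.070,76.632). Open path.

**Shape 2** — `<path>` cubic bezier, stroke `#008000` → score (S468, F1960). Control points (SVG): P0=(90.688,25.139), P1=(65.674,17.941), P2=(124.488,102.143), P3=(109.132,86.031); sampled at t=k/8. Machine vertices: (90.688,91.130) → (84.929,89.919) → (85.177,82.387) → (89.580,70.778) → (96.288,57.341) → (103.449,44.322) → (109.211,33.967) → (111.722,28.524) → (109.132,30.238). Open path.

; LightBurn 1.4.05
; GRBL device profile, absolute coords
G21
G90
G00 X56.693 Y89.899
M3 S468
G1 X54.844 Y87.239 F1960
G1 X54.715 Y84.865
G1 X56.307 Y82.777
G1 X59.619 Y80.975
G1 X64.651 Y79.460
G1 X71.404 Y78.231
G1 X79.877 Y77.288
G1 X90.070 Y76.632
M5
G00 X90.688 Y91.130
M3 S468
G1 X84.929 Y89.919 F1960
G1 X85.177 Y82.387
G1 X89.580 Y70.778
G1 X96.288 Y57.341
G1 X103.449 Y44.322
G1 X109.211 Y33.967
G1 X111.722 Y28.524
G1 X109.132 Y30.238
M5
G00 X0.000 Y0.000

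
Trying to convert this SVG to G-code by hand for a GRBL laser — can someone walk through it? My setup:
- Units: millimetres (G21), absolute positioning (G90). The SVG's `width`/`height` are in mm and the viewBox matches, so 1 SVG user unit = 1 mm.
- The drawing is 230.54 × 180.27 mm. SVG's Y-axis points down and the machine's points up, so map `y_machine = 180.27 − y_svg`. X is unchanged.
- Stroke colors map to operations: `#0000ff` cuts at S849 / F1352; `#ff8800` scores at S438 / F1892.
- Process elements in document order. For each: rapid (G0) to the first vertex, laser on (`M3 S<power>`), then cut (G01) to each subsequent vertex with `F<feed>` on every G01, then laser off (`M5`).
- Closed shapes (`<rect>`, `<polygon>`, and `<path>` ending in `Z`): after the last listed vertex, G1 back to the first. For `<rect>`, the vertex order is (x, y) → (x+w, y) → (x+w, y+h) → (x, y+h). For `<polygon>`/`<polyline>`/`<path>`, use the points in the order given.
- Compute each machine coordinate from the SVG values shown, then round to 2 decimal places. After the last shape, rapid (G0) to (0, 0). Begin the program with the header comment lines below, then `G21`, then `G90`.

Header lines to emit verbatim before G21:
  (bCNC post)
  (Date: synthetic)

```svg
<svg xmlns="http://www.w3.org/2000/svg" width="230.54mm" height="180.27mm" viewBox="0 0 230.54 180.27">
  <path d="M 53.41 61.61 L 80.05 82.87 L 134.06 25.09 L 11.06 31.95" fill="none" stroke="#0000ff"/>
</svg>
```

viewBox `0 0 230.54 180.27` with mm width/height → 1 unit = 1 mm. Flip: y_m = 180.27 − y_svg.

**Shape 1** — `<path>` open polyline, stroke `#0000ff` → cut (S849, F1352). Machine vertices: (53.41,118.66) → (80.05,97.40) → (134.06,155.18) → (11.06,148.32). Open path.

(bCNC post)
(Date: synthetic)
G21
G90
G0 X53.41 Y118.66
M3 S849
G01 X80.05 Y97.40 F1352
G01 X134.06 Y155.18 F1352
G01 X11.06 Y148.32 F1352
M5
G0 X0.00 Y0.00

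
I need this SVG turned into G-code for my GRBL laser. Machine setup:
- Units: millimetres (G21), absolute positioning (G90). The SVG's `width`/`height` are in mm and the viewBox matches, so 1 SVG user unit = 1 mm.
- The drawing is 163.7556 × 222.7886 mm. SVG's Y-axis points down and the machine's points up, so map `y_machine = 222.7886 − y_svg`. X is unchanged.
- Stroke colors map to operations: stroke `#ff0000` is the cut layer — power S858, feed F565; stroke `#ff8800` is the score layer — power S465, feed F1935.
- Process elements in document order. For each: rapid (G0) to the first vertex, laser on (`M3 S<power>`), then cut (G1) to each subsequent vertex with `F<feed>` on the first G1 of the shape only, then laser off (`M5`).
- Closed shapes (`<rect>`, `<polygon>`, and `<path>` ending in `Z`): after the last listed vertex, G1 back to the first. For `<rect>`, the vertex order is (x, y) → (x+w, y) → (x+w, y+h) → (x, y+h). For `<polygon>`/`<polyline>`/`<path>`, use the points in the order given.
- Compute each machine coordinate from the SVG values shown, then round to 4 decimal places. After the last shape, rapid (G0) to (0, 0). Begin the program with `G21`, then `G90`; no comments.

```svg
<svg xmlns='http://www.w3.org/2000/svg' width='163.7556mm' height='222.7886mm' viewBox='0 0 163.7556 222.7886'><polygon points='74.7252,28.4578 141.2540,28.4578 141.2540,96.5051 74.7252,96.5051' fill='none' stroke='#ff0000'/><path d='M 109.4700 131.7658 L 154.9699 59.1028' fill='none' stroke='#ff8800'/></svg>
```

G21
G90
G0 X74.7252 Y194.3308
M3 S858
G1 X141.2540 Y194.3308 F565
G1 X141.2540 Y126.2835
G1 X74.7252 Y126.2835
G1 X74.7252 Y194.3308
M5
G0 X109.4700 Y91.0228
M3 S465
G1 X154.9699 Y163.6858 F1935
M5
G0 X0.0000 Y0.0000

1 u = 1 mm; y_m = 222.7886 − y.

[1] `<polygon>` rectangle, #ff0000→cut S858 F565: (74.7252,194.3308) → (141.2540,194.3308) → (141.2540,126.2835) → (74.7252,126.2835) → (74.7252,194.3308) (closed)

[2] `<path>` line segment, #ff8800→score S465 F1935: (109.4700,91.0228) → (154.9699,163.6858)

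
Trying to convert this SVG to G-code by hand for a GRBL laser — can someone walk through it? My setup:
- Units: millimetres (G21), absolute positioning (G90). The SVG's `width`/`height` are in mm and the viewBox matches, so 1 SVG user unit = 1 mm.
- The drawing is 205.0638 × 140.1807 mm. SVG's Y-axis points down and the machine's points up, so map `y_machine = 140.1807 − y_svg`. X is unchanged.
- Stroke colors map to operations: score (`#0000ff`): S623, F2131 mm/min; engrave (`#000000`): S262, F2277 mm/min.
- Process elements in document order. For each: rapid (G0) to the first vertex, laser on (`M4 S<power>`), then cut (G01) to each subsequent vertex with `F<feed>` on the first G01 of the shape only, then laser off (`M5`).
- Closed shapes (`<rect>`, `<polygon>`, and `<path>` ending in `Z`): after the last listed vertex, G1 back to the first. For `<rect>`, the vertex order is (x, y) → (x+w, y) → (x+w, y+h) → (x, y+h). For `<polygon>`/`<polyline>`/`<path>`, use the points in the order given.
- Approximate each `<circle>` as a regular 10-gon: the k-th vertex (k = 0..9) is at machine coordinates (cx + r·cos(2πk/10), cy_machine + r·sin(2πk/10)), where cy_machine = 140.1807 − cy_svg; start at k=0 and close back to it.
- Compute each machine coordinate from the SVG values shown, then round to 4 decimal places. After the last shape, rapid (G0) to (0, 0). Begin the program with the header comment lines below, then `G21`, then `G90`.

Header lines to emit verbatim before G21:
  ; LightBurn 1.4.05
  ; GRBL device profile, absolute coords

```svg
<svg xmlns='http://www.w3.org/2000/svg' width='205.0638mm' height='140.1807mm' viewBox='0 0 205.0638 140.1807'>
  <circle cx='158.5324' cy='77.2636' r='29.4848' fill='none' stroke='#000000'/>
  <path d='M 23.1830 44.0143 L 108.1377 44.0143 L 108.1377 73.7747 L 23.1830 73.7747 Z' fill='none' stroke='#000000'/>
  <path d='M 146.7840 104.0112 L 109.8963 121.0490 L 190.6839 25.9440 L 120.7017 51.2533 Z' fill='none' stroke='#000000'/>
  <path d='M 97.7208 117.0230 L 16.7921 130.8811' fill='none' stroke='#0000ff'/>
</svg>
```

viewBox `0 0 205.0638 140.1807` with mm width/height → 1 unit = 1 mm. Flip: y_m = 140.1807 − y_svg.

**Shape 1** — `<circle>` circle, stroke `#000000` → engrave (S262, F2277). Machine vertices: (188.0172,62.9171) → (182.3861,80.2478) → (167.6437,90.9588) → (149.4211,90.9588) → (134.6787,80.2478) → (129.0476,62.9171) → (134.6787,45.5864) → (149.4211,34.8754) → (167.6437,34.8754) → (182.3861,45.5864) → (188.0172,62.9171). Closed: final G1 returns to the first vertex.

**Shape 2** — `<path>` rectangle, stroke `#000000` → engrave (S262, F2277). Machine vertices: (23.1830,96.1664) → (108.1377,96.1664) → (108.1377,66.4060) → (23.1830,66.4060) → (23.1830,96.1664). Closed: final G1 returns to the first vertex.

**Shape 3** — `<path>` closed polygon, stroke `#000000` → engrave (S262, F2277). Machine vertices: (146.7840,36.1695) → (109.8963,19.1317) → (190.6839,114.2367) → (120.7017,88.9274) → (146.7840,36.1695). Closed: final G1 returns to the first vertex.

**Shape 4** — `<path>` line segment, stroke `#0000ff` → score (S623, F2131). Machine vertices: (97.7208,23.1577) → (16.7921,9.2996). Open path.

; LightBurn 1.4.05
; GRBL device profile, absolute coords
G21
G90
G0 X188.0172 Y62.9171
M4 S262
G01 X182.3861 Y80.2478 F2277
G01 X167.6437 Y90.9588
G01 X149.4211 Y90.9588
G01 X134.6787 Y80.2478
G01 X129.0476 Y62.9171
G01 X134.6787 Y45.5864
G01 X149.4211 Y34.8754
G01 X167.6437 Y34.8754
G01 X182.3861 Y45.5864
G01 X188.0172 Y62.9171
M5
G0 X23.1830 Y96.1664
M4 S262
G01 X108.1377 Y96.1664 F2277
G01 X108.1377 Y66.4060
G01 X23.1830 Y66.4060
G01 X23.1830 Y96.1664
M5
G0 X146.7840 Y36.1695
M4 S262
G01 X109.8963 Y19.1317 F2277
G01 X190.6839 Y114.2367
G01 X120.7017 Y88.9274
G01 X146.7840 Y36.1695
M5
G0 X97.7208 Y23.1577
M4 S623
G01 X16.7921 Y9.2996 F2131
M5
G0 X0.0000 Y0.0000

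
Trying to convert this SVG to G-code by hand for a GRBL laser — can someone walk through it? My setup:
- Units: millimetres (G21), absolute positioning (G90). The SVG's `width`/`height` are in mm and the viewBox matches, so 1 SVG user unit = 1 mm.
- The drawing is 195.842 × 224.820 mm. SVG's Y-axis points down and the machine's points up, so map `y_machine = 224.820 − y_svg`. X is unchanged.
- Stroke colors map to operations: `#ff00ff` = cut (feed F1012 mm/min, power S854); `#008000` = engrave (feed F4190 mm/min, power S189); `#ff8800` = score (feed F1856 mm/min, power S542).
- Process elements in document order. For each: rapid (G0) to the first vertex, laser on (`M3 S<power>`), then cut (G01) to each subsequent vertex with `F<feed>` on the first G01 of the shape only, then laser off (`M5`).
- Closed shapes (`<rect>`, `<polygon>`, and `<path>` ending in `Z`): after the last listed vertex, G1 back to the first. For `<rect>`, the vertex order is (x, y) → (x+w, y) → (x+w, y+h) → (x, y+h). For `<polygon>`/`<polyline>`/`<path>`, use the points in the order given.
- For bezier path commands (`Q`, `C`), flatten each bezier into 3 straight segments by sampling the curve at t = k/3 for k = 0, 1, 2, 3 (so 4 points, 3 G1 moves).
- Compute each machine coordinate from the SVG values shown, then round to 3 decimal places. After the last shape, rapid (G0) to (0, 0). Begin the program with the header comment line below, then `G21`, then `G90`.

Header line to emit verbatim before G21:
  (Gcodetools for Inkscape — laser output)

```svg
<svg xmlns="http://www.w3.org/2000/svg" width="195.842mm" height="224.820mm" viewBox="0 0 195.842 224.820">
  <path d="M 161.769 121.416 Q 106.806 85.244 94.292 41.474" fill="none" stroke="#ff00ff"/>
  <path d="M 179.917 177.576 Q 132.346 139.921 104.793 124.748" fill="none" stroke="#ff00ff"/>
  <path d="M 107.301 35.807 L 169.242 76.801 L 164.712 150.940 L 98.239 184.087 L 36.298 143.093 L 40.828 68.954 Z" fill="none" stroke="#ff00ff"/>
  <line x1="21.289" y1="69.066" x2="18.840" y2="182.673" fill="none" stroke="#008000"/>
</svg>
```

(Gcodetools for Inkscape — laser output)
G21
G90
G0 X161.769 Y103.404
M3 S854
G01 X129.844 Y128.363 F1012
G01 X107.351 Y155.010
G01 X94.292 Y183.346
M5
G0 X179.917 Y47.244
M3 S854
G01 X150.427 Y69.849 F1012
G01 X125.386 Y87.459
G01 X104.793 Y100.072
M5
G0 X107.301 Y189.013
M3 S854
G01 X169.242 Y148.019 F1012
G01 X164.712 Y73.880
G01 X98.239 Y40.733
G01 X36.298 Y81.727
G01 X40.828 Y155.866
G01 X107.301 Y189.013
M5
G0 X21.289 Y155.754
M3 S189
G01 X18.840 Y42.147 F4190
M5
G0 X0.000 Y0.000

1 u = 1 mm; y_m = 224.820 − y.

[1] `<path>` quadratic bezier, #ff00ff→cut S854 F1012: (161.769,103.404) → (129.844,128.363) → (107.351,155.010) → (94.292,183.346)

[2] `<path>` quadratic bezier, #ff00ff→cut S854 F1012: (179.917,47.244) → (150.427,69.849) → (125.386,87.459) → (104.793,100.072)

[3] `<path>` regular polygon, #ff00ff→cut S854 F1012: (107.301,189.013) → (169.242,148.019) → (164.712,73.880) → (98.239,40.733) → (36.298,81.727) → (40.828,155.866) → (107.301,189.013) (closed)

[4] `<line>` line segment, #008000→engrave S189 F4190: (21.289,155.754) → (18.840,42.147)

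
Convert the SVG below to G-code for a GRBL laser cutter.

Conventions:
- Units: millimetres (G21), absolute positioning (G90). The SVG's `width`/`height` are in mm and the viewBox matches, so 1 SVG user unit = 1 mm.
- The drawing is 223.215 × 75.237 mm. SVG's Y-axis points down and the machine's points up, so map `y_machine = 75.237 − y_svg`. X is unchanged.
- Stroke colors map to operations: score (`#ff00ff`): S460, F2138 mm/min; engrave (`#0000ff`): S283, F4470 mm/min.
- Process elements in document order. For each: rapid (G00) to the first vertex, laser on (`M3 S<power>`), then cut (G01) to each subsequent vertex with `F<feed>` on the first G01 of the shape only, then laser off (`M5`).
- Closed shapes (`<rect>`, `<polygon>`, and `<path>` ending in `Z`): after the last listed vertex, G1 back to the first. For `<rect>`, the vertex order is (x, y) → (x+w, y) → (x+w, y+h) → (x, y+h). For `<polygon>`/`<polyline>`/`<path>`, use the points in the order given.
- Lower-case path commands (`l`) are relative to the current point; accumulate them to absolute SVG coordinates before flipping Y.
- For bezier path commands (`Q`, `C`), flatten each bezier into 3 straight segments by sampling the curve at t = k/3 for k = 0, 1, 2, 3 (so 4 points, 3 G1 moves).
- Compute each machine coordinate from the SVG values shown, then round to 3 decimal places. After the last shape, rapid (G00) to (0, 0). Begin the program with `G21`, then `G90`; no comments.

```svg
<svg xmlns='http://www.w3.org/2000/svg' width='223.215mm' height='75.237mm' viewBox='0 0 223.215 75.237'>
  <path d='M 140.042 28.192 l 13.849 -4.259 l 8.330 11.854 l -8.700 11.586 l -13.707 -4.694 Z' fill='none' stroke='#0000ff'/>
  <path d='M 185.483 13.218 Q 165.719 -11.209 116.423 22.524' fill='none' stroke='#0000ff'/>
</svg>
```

1 u = 1 mm; y_m = 75.237 − y.

[1] `<path>` regular polygon, #0000ff→engrave S283 F4470: (140.042,47.045) → (153.891,51.304) → (162.221,39.450) → (153.521,27.864) → (139.814,32.558) → (140.042,47.045) (closed)

[2] `<path>` quadratic bezier, #0000ff→engrave S283 F4470: (185.483,62.019) → (169.026,71.841) → (146.006,68.739) → (116.423,52.713)

G21
G90
G00 X140.042 Y47.045
M3 S283
G01 X153.891 Y51.304 F4470
G01 X162.221 Y39.450
G01 X153.521 Y27.864
G01 X139.814 Y32.558
G01 X140.042 Y47.045
M5
G00 X185.483 Y62.019
M3 S283
G01 X169.026 Y71.841 F4470
G01 X146.006 Y68.739
G01 X116.423 Y52.713
M5
G00 X0.000 Y0.000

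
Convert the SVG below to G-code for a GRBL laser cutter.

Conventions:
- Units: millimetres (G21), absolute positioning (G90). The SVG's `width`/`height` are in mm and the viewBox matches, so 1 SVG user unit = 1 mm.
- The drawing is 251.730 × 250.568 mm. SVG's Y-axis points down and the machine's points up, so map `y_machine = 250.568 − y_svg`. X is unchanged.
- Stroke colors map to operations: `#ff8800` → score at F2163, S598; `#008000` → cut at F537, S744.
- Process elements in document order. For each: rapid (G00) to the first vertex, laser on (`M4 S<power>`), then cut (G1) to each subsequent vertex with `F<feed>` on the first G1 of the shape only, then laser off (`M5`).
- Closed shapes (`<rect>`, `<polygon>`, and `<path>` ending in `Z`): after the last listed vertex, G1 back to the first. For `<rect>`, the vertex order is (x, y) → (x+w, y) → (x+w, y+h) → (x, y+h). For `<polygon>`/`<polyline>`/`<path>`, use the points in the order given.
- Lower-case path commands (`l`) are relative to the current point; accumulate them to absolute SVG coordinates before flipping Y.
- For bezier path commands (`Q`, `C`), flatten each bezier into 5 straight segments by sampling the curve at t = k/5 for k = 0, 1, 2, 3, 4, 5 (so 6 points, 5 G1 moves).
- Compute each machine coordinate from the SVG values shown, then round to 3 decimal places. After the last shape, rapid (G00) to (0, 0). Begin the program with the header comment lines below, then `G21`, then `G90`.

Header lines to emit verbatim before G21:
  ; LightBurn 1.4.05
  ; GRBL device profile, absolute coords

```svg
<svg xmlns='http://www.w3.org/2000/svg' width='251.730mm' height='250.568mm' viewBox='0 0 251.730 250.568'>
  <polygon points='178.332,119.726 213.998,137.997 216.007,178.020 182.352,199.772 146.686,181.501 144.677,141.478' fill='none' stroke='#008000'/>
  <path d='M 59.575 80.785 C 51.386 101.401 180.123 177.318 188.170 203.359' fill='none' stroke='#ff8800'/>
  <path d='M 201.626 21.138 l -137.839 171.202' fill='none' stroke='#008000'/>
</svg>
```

; LightBurn 1.4.05
; GRBL device profile, absolute coords
G21
G90
G00 X178.332 Y130.842
M4 S744
G1 X213.998 Y112.571 F537
G1 X216.007 Y72.548
G1 X182.352 Y50.796
G1 X146.686 Y69.067
G1 X144.677 Y109.090
G1 X178.332 Y130.842
M5
G00 X59.575 Y169.783
M4 S598
G1 X69.032 Y151.619 F2163
G1 X98.985 Y125.231
G1 X137.070 Y95.667
G1 X170.920 Y67.977
G1 X188.170 Y47.209
M5
G00 X201.626 Y229.430
M4 S744
G1 X63.787 Y58.228 F537
M5
G00 X0.000 Y0.000

viewBox `0 0 251.730 250.568` with mm width/height → 1 unit = 1 mm. Flip: y_m = 250.568 − y_svg.

**Shape 1** — `<polygon>` regular polygon, stroke `#008000` → cut (S744, F537). Machine vertices: (178.332,130.842) → (213.998,112.571) → (216.007,72.548) → (182.352,50.796) → (146.686,69.067) → (144.677,109.090) → (178.332,130.842). Closed: final G1 returns to the first vertex.

**Shape 2** — `<path>` cubic bezier, stroke `#ff8800` → score (S598, F2163). Control points (SVG): P0=(59.575,80.785), P1=(51.386,101.401), P2=(180.123,177.318), P3=(188.170,203.359); sampled at t=k/5. Machine vertices: (59.575,169.783) → (69.032,151.619) → (98.985,125.231) → (137.070,95.667) → (170.920,67.977) → (188.170,47.209). Open path.

**Shape 3** — `<path>` line segment, stroke `#008000` → cut (S744, F537). Machine vertices: (201.626,229.430) → (63.787,58.228). Open path.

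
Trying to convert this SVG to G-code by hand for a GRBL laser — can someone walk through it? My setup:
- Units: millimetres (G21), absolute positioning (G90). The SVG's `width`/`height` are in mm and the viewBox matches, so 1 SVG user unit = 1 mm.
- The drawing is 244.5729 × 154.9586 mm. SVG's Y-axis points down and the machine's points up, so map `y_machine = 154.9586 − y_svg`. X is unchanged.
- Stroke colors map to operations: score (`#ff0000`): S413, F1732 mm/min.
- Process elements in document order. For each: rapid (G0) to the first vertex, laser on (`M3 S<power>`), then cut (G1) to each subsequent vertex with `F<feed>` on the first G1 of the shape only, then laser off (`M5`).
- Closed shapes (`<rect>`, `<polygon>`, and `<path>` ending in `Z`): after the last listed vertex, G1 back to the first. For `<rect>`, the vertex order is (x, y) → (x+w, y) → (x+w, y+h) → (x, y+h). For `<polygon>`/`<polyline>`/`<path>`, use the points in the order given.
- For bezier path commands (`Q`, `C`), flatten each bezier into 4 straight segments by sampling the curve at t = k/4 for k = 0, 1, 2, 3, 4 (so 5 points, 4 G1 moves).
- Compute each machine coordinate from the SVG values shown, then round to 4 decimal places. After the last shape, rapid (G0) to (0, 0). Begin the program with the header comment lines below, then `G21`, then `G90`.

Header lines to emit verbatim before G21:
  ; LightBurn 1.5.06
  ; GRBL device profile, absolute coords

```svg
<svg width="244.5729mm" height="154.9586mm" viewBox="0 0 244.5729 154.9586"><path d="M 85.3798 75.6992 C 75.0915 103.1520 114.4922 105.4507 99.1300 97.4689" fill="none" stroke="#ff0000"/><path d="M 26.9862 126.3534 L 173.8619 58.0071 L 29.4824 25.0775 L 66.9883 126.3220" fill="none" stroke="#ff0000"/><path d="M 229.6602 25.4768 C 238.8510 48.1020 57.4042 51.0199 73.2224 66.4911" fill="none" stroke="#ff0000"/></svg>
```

; LightBurn 1.5.06
; GRBL device profile, absolute coords
G21
G90
G0 X85.3798 Y79.2594
M3 S413
G1 X85.3482 Y63.1538 F1732
G1 X94.1576 Y55.0866
G1 X102.0157 Y53.6633
G1 X99.1300 Y57.4897
M5
G0 X26.9862 Y28.6052
M3 S413
G1 X173.8619 Y96.9515 F1732
G1 X29.4824 Y129.8811
G1 X66.9883 Y28.6366
M5
G0 X229.6602 Y129.4818
M3 S413
G1 X206.8697 Y115.7039 F1732
G1 X148.9560 Y106.2919
G1 X92.2850 Y98.2212
G1 X73.2224 Y88.4675
M5
G0 X0.0000 Y0.0000

viewBox `0 0 244.5729 154.9586` with mm width/height → 1 unit = 1 mm. Flip: y_m = 154.9586 − y_svg.

**Shape 1** — `<path>` cubic bezier, stroke `#ff0000` → score (S413, F1732). Control points (SVG): P0=(85.3798,75.6992), P1=(75.0915,103.1520), P2=(114.4922,105.4507), P3=(99.1300,97.4689); sampled at t=k/4. Machine vertices: (85.3798,79.2594) → (85.3482,63.1538) → (94.1576,55.0866) → (102.0157,53.6633) → (99.1300,57.4897). Open path.

**Shape 2** — `<path>` open polyline, stroke `#ff0000` → score (S413, F1732). Machine vertices: (26.9862,28.6052) → (173.8619,96.9515) → (29.4824,129.8811) → (66.9883,28.6366). Open path.

**Shape 3** — `<path>` cubic bezier, stroke `#ff0000` → score (S413, F1732). Control points (SVG): P0=(229.6602,25.4768), P1=(238.8510,48.1020), P2=(57.4042,51.0199), P3=(73.2224,66.4911); sampled at t=k/4. Machine vertices: (229.6602,129.4818) → (206.8697,115.7039) → (148.9560,106.2919) → (92.2850,98.2212) → (73.2224,88.4675). Open path.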